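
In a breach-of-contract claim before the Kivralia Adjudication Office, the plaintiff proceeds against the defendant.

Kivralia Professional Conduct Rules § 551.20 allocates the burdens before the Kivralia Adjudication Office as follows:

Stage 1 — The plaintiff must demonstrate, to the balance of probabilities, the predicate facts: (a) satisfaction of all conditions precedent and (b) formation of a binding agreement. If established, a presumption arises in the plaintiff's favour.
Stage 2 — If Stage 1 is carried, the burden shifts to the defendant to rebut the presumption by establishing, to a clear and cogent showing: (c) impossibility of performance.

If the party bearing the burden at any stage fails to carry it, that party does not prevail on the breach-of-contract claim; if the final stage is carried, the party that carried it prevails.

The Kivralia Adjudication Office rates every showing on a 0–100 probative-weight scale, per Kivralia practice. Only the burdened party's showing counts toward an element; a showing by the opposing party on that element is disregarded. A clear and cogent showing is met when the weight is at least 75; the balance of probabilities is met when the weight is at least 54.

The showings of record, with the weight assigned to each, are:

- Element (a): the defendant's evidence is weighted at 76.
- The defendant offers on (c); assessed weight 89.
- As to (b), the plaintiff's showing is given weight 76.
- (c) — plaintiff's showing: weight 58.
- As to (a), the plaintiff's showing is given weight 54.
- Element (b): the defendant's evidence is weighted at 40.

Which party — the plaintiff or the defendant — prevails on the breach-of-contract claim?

defendant

Stage 1 — burden on plaintiff; standard: the balance of probabilities (weight is at least 54).
    (a): 54 (defendant's 76 disregarded) ≥ 54 [met]
    (b): 76 (defendant's 40 disregarded) ≥ 54 [met]
  All elements met. The burden passes to the defendant.
Stage 2 — burden on defendant; standard: a clear and cogent showing (weight is at least 75).
    (c): 89 (plaintiff's 58 disregarded) ≥ 75 [met]
  Stage 2 carried; the final stage is satisfied.
With every stage satisfied, the defendant prevails.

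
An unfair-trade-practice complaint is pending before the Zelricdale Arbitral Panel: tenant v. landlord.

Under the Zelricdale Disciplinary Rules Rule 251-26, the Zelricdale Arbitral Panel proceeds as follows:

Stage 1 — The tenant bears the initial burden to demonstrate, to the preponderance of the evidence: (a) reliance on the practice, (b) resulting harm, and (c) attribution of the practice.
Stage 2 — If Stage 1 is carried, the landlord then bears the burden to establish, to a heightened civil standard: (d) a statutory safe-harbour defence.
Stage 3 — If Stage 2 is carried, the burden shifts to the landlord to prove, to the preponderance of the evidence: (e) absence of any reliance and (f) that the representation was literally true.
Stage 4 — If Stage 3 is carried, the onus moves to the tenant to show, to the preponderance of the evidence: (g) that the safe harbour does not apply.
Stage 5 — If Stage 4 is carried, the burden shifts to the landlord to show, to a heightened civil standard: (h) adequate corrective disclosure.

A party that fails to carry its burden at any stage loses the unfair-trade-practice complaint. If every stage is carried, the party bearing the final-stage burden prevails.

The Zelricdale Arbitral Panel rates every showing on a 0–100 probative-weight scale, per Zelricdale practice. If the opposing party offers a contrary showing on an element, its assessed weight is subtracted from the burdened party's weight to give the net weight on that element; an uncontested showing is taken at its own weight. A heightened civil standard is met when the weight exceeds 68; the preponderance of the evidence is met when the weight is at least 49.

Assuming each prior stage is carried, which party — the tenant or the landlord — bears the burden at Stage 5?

landlord

Stage 5's rule assigns the burden to the landlord (to a heightened civil standard).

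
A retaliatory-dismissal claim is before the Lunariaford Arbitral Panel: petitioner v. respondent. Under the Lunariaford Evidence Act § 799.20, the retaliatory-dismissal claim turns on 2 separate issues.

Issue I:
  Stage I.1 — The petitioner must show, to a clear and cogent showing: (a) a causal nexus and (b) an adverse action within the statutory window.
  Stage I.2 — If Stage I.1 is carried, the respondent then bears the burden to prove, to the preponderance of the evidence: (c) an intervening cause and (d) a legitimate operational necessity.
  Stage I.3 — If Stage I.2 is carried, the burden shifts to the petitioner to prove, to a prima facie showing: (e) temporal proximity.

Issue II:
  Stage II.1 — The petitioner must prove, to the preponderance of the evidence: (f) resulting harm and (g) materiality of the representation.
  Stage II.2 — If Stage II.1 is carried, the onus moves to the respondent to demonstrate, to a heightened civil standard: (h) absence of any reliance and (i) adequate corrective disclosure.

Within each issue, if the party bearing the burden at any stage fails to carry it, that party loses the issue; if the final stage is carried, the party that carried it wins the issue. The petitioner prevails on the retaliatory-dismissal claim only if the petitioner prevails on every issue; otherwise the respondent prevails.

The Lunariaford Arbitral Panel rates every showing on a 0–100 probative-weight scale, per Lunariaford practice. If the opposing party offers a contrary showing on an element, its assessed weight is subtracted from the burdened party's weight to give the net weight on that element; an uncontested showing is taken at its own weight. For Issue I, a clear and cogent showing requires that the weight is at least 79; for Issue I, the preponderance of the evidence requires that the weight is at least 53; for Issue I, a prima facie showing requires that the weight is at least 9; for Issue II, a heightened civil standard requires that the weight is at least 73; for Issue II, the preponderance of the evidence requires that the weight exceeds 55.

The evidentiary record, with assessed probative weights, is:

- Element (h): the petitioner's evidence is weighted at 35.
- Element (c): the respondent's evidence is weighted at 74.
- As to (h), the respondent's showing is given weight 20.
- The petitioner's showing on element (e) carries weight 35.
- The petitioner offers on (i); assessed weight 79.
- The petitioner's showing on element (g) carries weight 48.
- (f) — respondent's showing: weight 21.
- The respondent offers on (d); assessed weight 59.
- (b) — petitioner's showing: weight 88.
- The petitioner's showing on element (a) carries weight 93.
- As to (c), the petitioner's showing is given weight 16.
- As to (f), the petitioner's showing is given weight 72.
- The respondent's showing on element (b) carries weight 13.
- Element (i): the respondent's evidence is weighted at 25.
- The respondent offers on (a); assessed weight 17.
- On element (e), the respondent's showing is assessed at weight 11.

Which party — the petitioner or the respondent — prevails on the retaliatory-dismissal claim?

— Issue I —
Stage I.1 (petitioner, a clear and cogent showing, weight is at least 79): (a) net 93−17=76 < 79 — fails; (b) net 88−13=75 < 79 — fails.
  Not every element is met, so the petitioner fails to carry Stage I.1.
So the respondent prevails on this issue.
— Issue II —
At Stage II.1 the petitioner must meet the preponderance of the evidence (weight exceeds 55): on (f) the weight is 72 less the opposing 21 gives net 51, which does not exceed 55, so (f) does not meet the standard; on (g) the weight is 48, which does not exceed 55, so (g) does not meet the standard.
  Stage II.1 not carried; the petitioner fails its burden.
The respondent prevails on this issue.
Per-issue: Issue I → respondent; Issue II → respondent. The petitioner must prevail on every issue; overall, the respondent prevails.

respondent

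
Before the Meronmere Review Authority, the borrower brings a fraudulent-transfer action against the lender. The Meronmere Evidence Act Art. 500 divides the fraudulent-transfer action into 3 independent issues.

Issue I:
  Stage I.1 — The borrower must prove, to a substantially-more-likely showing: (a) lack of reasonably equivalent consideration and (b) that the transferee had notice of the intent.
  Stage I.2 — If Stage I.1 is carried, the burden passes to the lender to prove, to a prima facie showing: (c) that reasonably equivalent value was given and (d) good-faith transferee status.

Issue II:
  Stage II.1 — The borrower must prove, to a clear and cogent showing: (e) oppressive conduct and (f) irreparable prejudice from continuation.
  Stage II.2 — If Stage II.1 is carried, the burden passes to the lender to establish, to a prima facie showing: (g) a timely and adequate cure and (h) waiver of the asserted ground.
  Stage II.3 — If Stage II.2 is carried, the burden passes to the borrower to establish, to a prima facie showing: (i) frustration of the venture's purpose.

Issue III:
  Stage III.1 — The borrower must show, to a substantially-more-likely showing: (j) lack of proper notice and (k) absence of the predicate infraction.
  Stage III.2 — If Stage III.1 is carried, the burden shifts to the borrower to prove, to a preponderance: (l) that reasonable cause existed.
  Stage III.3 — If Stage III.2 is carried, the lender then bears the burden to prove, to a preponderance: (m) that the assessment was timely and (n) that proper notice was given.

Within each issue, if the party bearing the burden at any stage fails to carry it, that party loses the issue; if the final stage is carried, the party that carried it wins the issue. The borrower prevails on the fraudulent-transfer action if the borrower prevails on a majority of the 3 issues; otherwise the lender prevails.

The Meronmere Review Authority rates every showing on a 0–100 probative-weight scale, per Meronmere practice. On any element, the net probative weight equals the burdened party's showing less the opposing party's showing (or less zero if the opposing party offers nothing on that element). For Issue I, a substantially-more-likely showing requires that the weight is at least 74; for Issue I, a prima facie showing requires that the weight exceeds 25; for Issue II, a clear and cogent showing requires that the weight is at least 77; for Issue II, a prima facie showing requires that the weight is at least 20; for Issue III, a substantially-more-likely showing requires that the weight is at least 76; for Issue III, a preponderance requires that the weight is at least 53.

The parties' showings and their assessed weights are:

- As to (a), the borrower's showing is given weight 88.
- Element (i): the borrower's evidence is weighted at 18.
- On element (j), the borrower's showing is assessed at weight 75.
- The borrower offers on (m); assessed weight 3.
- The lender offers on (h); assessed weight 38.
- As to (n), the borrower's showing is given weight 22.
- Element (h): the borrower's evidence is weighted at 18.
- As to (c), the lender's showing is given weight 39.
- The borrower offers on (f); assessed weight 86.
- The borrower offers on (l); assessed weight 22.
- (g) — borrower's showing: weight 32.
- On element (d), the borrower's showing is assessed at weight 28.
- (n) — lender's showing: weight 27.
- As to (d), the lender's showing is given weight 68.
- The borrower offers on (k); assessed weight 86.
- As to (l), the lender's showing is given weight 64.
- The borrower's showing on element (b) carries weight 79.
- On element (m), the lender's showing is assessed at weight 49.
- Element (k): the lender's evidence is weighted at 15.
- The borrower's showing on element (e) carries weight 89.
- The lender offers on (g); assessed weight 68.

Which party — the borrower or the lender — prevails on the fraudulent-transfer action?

— Issue I —
Stage I.1 (borrower, a substantially-more-likely showing, weight is at least 74): (a) 88 ≥ 74 — meets; (b) 79 ≥ 74 — meets.
  Stage I.1 carried; the burden shifts to the lender.
Stage I.2 (lender, a prima facie showing, weight exceeds 25): (c) 39 > 25 — meets; (d) net 68−28=40 > 25 — meets.
  All elements met at the final stage.
Every stage carried; the lender prevails on this issue.
— Issue II —
Stage II.1 (borrower, a clear and cogent showing, weight is at least 77): (e) 89 ≥ 77 — meets; (f) 86 ≥ 77 — meets.
  Stage II.1 is satisfied; the onus moves to the lender.
Stage II.2 (lender, a prima facie showing, weight is at least 20): (g) net 68−32=36 ≥ 20 — meets; (h) net 38−18=20 ≥ 20 — meets.
  Stage II.2 is satisfied; the onus moves to the borrower.
Stage II.3 (borrower, a prima facie showing, weight is at least 20): (i) 18 < 20 — fails.
  Not every element is met, so the borrower fails to carry Stage II.3.
So the lender prevails on this issue.
— Issue III —
Stage III.1 — burden on borrower; standard: a substantially-more-likely showing (weight is at least 76).
    (j): 75 < 76 [not met]
    (k): 86 − 15 = 71 < 76 [not met]
  Stage III.1 not carried; the borrower fails its burden.
The analysis ends at Stage III.1; the lender prevails on this issue.
Per-issue: Issue I → lender; Issue II → lender; Issue III → lender. The borrower must prevail on a majority of issues; overall, the lender prevails.

lender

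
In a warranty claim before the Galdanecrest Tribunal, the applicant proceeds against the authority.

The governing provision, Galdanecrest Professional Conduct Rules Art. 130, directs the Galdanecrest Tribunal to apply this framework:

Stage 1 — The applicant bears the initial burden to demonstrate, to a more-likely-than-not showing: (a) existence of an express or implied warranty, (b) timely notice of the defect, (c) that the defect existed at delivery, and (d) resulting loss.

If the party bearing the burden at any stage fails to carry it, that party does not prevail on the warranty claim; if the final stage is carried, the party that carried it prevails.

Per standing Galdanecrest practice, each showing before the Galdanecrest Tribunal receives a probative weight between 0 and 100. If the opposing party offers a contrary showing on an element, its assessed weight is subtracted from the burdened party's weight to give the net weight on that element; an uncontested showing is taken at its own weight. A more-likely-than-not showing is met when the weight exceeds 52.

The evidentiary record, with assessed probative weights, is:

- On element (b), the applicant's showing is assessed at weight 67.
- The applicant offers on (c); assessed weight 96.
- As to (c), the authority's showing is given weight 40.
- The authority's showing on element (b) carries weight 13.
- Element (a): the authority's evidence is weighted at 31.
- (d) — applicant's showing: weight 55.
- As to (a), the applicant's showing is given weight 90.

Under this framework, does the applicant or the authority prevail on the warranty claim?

Stage 1 — burden on applicant; standard: a more-likely-than-not showing (weight exceeds 52).
    (a): 90 − 31 = 59 > 52 [met]
    (b): 67 − 13 = 54 > 52 [met]
    (c): 96 − 40 = 56 > 52 [met]
    (d): 55 > 52 [met]
  The applicant carries the last stage.
Every stage carried; the applicant prevails.

applicant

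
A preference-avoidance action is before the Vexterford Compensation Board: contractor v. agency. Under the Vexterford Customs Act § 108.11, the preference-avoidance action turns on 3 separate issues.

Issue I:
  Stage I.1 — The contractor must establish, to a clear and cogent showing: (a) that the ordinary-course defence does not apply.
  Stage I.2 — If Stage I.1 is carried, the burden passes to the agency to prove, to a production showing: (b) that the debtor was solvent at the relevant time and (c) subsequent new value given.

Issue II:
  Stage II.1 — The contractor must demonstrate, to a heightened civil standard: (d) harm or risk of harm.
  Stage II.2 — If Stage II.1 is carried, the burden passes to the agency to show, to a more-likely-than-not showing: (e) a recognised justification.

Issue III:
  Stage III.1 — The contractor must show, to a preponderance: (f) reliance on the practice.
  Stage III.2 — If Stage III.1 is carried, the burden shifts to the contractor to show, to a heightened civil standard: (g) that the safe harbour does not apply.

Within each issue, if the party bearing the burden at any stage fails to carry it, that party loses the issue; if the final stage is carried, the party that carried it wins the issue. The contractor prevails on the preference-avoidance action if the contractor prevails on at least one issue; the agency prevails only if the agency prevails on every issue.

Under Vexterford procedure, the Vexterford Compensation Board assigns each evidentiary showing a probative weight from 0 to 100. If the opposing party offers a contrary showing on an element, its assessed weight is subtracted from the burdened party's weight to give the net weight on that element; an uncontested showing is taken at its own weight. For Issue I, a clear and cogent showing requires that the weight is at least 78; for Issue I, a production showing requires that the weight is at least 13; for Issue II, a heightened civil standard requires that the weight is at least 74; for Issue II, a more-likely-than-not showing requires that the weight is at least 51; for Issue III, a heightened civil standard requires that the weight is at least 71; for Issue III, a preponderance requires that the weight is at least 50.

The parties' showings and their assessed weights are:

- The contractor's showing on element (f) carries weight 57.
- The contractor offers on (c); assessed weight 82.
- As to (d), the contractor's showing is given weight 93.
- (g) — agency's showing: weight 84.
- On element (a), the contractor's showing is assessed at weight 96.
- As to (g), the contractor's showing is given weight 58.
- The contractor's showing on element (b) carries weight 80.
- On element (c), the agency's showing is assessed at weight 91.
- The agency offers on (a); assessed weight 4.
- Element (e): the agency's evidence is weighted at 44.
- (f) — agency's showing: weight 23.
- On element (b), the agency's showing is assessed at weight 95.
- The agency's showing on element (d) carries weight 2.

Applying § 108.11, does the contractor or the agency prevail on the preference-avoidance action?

— Issue I —
Stage I.1 (contractor, a clear and cogent showing, weight is at least 78): (a) net 96−4=92 ≥ 78 — meets.
  The contractor carries Stage I.1; the agency now bears the burden.
Stage I.2 (agency, a production showing, weight is at least 13): (b) net 95−80=15 ≥ 13 — meets; (c) net 91−82=9 < 13 — fails.
  Stage I.2 not carried; the agency fails its burden.
So the contractor prevails on this issue.
— Issue II —
At Stage II.1 the contractor must meet a heightened civil standard (weight is at least 74): on (d) the weight is 93 less the opposing 2 gives net 91, which does reach 74, so (d) meets the standard.
  Stage II.1 carried; the burden shifts to the agency.
At Stage II.2 the agency must meet a more-likely-than-not showing (weight is at least 51): on (e) the weight is 44, which does not reach 51, so (e) does not meet the standard.
  Not every element is met, so the agency fails to carry Stage II.2.
The contractor prevails on this issue.
— Issue III —
Stage III.1 — burden on contractor; standard: a preponderance (weight is at least 50).
    (f): 57 − 23 = 34 < 50 [not met]
  Stage III.1 not carried; the contractor fails its burden.
The agency prevails on this issue.
Per-issue: Issue I → contractor; Issue II → contractor; Issue III → agency. The contractor must prevail on at least one issue; overall, the contractor prevails.

contractor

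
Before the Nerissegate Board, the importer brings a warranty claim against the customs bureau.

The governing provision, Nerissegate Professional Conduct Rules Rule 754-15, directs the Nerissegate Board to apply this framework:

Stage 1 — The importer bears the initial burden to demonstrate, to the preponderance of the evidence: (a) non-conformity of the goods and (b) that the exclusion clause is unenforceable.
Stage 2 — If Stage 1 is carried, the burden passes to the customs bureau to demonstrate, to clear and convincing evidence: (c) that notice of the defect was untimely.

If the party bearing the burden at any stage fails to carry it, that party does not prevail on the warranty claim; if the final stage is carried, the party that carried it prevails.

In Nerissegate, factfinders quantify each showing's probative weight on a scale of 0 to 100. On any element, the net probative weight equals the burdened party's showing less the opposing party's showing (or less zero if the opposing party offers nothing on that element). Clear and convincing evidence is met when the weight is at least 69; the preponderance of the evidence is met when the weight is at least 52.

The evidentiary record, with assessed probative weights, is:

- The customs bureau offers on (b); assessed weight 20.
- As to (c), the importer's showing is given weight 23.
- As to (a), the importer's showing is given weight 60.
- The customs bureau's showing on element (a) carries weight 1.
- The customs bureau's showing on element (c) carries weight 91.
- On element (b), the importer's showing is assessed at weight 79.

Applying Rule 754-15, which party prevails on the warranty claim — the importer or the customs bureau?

At Stage 1 the importer must meet the preponderance of the evidence (weight is at least 52): on (a) the weight is 60 less the opposing 1 gives net 59, which does reach 52, so (a) meets the standard; on (b) the weight is 79 less the opposing 20 gives net 59, ≥ 52, so (b) meets the standard.
  All elements met. The burden passes to the customs bureau.
At Stage 2 the customs bureau must meet clear and convincing evidence (weight is at least 69): on (c) the weight is 91 less the opposing 23 gives net 68, which does not reach 69, so (c) does not meet the standard.
  The customs bureau does not carry Stage 2.
So the importer prevails.

importer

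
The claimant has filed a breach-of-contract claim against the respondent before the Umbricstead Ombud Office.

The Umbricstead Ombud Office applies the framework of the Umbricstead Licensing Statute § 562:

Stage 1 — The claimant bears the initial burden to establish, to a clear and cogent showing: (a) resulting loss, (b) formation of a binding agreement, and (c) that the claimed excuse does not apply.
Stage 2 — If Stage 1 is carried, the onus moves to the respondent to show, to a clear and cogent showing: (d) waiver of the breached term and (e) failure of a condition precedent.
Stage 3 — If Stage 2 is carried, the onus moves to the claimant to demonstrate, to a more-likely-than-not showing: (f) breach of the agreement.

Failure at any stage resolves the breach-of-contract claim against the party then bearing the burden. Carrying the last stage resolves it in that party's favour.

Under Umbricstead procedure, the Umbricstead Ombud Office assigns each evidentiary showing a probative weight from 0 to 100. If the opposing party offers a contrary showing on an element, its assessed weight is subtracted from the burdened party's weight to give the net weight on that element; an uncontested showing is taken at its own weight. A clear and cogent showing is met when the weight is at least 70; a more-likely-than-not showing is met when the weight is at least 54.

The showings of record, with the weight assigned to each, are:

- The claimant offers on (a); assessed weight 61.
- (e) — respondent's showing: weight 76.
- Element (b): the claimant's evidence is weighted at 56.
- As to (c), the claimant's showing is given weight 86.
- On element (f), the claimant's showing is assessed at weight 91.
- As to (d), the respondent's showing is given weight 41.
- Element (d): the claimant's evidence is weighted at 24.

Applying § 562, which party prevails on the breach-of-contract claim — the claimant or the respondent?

At Stage 1 the claimant must meet a clear and cogent showing (weight is at least 70): on (a) the weight is 61, which does not reach 70, so (a) does not meet the standard; on (b) the weight is 56, which does not reach 70, so (b) does not meet the standard; on (c) the weight is 86, ≥ 70, so (c) meets the standard.
  The claimant does not carry Stage 1.
So the respondent prevails.

respondent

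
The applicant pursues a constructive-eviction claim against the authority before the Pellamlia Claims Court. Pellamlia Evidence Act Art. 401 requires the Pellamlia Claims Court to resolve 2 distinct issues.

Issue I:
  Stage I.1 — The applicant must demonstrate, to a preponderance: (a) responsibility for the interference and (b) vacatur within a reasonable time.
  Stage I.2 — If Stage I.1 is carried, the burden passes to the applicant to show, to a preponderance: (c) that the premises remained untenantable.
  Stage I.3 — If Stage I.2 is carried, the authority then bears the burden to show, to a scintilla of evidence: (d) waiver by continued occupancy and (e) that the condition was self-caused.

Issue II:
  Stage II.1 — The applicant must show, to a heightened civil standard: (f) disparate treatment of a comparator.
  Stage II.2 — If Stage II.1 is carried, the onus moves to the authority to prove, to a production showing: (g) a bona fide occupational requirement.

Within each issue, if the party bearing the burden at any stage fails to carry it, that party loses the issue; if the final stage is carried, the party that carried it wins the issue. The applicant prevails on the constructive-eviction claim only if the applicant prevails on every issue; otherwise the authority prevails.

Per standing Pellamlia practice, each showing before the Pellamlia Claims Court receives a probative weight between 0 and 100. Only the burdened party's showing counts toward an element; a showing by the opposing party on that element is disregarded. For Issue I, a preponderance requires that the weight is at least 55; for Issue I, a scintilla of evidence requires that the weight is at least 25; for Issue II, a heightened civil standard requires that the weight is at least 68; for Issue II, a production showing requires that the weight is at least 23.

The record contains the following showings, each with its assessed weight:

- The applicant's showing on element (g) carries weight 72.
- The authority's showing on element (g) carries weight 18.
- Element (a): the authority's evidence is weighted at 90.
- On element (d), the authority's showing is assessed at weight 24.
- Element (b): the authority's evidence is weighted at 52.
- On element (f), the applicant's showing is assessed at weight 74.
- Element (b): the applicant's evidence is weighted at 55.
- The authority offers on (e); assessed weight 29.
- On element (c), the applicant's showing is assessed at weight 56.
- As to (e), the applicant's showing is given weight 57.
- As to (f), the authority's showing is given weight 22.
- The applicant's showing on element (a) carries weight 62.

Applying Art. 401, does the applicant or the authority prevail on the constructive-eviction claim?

— Issue I —
Stage I.1 — burden on applicant; standard: a preponderance (weight is at least 55).
    (a): 62 (authority's 90 disregarded) ≥ 55 [met]
    (b): 55 (authority's 52 disregarded) ≥ 55 [met]
  All elements met. The applicant retains the burden for Stage I.2.
Stage I.2 — burden on applicant; standard: a preponderance (weight is at least 55).
    (c): 56 ≥ 55 [met]
  Stage I.2 carried; the burden shifts to the authority.
Stage I.3 — burden on authority; standard: a scintilla of evidence (weight is at least 25).
    (d): 24 < 25 [not met]
    (e): 29 (applicant's 57 disregarded) ≥ 25 [met]
  Not every element is met, so the authority fails to carry Stage I.3.
So the applicant prevails on this issue.
— Issue II —
At Stage II.1 the applicant must meet a heightened civil standard (weight is at least 68): on (f) the weight is 74 (the authority's 22 is given no effect), ≥ 68, so (f) meets the standard.
  Stage II.1 is satisfied; the onus moves to the authority.
At Stage II.2 the authority must meet a production showing (weight is at least 23): on (g) the weight is 18 (the applicant's 72 is given no effect), < 23, so (g) does not meet the standard.
  Not every element is met, so the authority fails to carry Stage II.2.
So the applicant prevails on this issue.
Per-issue: Issue I → applicant; Issue II → applicant. The applicant must prevail on every issue; overall, the applicant prevails.

applicant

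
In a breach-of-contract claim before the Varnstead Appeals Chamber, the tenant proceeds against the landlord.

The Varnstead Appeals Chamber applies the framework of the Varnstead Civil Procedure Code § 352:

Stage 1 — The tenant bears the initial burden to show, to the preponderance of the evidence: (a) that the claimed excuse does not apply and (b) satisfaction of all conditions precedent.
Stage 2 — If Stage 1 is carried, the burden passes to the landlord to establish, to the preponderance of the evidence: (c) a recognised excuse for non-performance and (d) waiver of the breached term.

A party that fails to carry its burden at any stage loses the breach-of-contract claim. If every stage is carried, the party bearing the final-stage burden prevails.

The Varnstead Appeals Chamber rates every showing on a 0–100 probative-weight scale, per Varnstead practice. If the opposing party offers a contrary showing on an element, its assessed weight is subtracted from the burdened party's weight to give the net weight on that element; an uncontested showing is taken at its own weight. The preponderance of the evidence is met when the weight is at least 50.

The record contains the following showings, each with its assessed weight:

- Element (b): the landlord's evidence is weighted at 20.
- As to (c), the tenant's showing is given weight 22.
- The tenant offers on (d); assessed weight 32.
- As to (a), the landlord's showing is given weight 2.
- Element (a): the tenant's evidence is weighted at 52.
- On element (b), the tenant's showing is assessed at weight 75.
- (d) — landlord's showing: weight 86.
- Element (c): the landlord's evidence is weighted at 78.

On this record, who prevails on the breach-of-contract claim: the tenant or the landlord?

Stage 1 (tenant, the preponderance of the evidence, weight is at least 50): (a) net 52−2=50 ≥ 50 — meets; (b) net 75−20=55 ≥ 50 — meets.
  Stage 1 carried; the burden shifts to the landlord.
Stage 2 (landlord, the preponderance of the evidence, weight is at least 50): (c) net 78−22=56 ≥ 50 — meets; (d) net 86−32=54 ≥ 50 — meets.
  Stage 2 carried; the final stage is satisfied.
Every stage carried; the landlord prevails.

landlord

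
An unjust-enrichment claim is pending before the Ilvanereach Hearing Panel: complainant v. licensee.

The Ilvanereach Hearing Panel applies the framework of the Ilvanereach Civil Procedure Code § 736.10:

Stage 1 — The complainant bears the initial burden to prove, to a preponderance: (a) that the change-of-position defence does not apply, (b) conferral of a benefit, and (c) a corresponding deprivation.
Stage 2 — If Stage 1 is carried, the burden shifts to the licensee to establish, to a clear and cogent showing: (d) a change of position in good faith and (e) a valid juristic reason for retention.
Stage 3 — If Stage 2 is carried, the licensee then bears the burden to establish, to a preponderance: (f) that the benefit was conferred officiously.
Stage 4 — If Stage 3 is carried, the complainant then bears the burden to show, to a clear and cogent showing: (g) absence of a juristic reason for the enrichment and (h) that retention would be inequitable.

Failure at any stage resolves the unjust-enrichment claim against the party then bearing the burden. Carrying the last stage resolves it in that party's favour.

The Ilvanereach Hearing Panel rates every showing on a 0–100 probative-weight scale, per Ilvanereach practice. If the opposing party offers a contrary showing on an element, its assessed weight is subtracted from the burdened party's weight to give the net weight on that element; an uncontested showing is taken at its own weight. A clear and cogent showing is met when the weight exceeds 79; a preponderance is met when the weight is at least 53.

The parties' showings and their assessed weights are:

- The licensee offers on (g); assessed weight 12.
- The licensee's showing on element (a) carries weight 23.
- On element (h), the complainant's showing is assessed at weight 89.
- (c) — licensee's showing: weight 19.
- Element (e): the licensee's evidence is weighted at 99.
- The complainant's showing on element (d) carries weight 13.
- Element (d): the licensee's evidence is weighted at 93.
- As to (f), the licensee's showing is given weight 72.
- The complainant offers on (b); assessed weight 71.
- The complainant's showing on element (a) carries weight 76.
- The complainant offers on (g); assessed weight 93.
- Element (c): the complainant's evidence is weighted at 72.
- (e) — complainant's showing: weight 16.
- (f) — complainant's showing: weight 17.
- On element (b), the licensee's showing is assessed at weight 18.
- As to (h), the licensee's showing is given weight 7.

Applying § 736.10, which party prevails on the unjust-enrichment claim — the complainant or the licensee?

Stage 1 (complainant, a preponderance, weight is at least 53): (a) net 76−23=53 ≥ 53 — meets; (b) net 71−18=53 ≥ 53 — meets; (c) net 72−19=53 ≥ 53 — meets.
  The complainant carries Stage 1; the licensee now bears the burden.
Stage 2 (licensee, a clear and cogent showing, weight exceeds 79): (d) net 93−13=80 > 79 — meets; (e) net 99−16=83 > 79 — meets.
  Stage 2 carried; the burden remains with the licensee.
Stage 3 (licensee, a preponderance, weight is at least 53): (f) net 72−17=55 ≥ 53 — meets.
  Stage 3 is satisfied; the onus moves to the complainant.
Stage 4 (complainant, a clear and cogent showing, weight exceeds 79): (g) net 93−12=81 > 79 — meets; (h) net 89−7=82 > 79 — meets.
  The complainant carries the last stage.
All stages carried — the complainant prevails.

complainant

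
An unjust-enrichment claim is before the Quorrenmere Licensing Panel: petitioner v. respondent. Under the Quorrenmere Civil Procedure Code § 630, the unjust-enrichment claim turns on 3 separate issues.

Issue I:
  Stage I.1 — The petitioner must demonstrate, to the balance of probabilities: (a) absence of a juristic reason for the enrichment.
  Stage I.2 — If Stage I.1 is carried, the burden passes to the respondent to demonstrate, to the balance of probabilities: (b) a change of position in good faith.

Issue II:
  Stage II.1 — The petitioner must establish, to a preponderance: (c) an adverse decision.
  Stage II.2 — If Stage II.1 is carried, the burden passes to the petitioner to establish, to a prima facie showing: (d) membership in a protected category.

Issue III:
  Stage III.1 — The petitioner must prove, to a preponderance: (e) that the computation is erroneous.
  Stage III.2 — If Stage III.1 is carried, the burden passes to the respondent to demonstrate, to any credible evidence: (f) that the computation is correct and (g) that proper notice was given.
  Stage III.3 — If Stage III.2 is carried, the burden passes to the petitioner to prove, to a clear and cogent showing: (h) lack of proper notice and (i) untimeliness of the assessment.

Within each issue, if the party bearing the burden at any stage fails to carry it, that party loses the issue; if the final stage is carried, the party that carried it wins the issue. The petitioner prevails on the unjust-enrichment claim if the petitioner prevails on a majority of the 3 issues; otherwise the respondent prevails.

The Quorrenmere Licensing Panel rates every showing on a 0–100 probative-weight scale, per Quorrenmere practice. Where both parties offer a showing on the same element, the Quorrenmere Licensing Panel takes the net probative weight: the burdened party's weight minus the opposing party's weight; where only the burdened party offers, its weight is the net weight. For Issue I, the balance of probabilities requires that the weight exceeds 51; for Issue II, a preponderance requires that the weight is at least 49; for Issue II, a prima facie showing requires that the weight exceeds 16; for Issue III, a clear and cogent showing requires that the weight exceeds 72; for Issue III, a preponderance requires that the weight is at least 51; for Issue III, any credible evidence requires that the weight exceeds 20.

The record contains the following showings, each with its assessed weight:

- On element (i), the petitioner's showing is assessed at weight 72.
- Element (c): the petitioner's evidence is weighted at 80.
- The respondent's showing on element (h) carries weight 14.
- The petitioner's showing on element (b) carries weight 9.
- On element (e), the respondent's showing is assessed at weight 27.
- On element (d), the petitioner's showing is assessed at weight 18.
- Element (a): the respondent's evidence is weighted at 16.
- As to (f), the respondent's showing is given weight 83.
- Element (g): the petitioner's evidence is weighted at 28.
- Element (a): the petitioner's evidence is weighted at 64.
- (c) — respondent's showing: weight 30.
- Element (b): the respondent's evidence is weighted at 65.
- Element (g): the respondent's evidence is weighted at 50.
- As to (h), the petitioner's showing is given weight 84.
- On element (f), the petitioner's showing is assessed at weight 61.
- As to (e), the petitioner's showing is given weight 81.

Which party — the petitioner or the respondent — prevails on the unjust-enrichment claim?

respondent

— Issue I —
Stage I.1 — burden on petitioner; standard: the balance of probabilities (weight exceeds 51).
    (a): 64 − 16 = 48 ≤ 51 [not met]
  The petitioner does not carry Stage I.1.
So the respondent prevails on this issue.
— Issue II —
Stage II.1 (petitioner, a preponderance, weight is at least 49): (c) net 80−30=50 ≥ 49 — meets.
  Stage II.1 carried; the burden remains with the petitioner.
Stage II.2 (petitioner, a prima facie showing, weight exceeds 16): (d) 18 > 16 — meets.
  Stage II.2 carried; the final stage is satisfied.
All stages carried — the petitioner prevails on this issue.
— Issue III —
Stage III.1 — burden on petitioner; standard: a preponderance (weight is at least 51).
    (e): 81 − 27 = 54 ≥ 51 [met]
  Stage III.1 is satisfied; the onus moves to the respondent.
Stage III.2 — burden on respondent; standard: any credible evidence (weight exceeds 20).
    (f): 83 − 61 = 22 > 20 [met]
    (g): 50 − 28 = 22 > 20 [met]
  All elements met. The burden passes to the petitioner.
Stage III.3 — burden on petitioner; standard: a clear and cogent showing (weight exceeds 72).
    (h): 84 − 14 = 70 ≤ 72 [not met]
    (i): 72 ≤ 72 [not met]
  Stage III.3 not carried; the petitioner fails its burden.
The analysis ends at Stage III.3; the respondent prevails on this issue.
Per-issue: Issue I → respondent; Issue II → petitioner; Issue III → respondent. The petitioner must prevail on a majority of issues; overall, the respondent prevails.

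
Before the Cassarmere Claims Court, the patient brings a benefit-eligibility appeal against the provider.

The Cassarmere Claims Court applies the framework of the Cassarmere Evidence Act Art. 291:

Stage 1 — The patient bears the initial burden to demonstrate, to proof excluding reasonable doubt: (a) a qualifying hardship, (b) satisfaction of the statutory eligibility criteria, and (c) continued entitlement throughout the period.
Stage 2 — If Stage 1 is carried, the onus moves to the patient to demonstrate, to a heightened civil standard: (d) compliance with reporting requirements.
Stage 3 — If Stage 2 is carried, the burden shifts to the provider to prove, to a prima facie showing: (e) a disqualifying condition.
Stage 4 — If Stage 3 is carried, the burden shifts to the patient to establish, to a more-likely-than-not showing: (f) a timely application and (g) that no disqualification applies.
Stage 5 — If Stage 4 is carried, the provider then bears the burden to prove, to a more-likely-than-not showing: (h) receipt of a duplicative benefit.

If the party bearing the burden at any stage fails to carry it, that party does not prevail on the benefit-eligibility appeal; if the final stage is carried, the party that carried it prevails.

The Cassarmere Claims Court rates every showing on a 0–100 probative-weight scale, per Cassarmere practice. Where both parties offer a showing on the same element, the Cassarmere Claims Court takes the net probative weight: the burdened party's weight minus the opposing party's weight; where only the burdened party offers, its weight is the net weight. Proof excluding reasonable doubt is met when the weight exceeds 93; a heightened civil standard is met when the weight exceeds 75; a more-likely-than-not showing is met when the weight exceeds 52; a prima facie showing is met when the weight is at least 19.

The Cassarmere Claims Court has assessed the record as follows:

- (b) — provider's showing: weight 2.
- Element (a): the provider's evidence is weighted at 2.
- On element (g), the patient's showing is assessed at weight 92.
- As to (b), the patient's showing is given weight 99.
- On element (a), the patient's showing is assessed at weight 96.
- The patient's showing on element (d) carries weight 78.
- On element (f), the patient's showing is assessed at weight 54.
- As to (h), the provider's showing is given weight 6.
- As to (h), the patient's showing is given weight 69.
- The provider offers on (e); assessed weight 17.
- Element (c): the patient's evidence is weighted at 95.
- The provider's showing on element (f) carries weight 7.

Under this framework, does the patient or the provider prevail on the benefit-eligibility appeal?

Stage 1 (patient, proof excluding reasonable doubt, weight exceeds 93): (a) net 96−2=94 > 93 — meets; (b) net 99−2=97 > 93 — meets; (c) 95 > 93 — meets.
  Stage 1 is satisfied; the patient continues to bear the burden.
Stage 2 (patient, a heightened civil standard, weight exceeds 75): (d) 78 > 75 — meets.
  Stage 2 carried; the burden shifts to the provider.
Stage 3 (provider, a prima facie showing, weight is at least 19): (e) 17 < 19 — fails.
  The provider does not carry Stage 3.
The patient prevails.

patient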